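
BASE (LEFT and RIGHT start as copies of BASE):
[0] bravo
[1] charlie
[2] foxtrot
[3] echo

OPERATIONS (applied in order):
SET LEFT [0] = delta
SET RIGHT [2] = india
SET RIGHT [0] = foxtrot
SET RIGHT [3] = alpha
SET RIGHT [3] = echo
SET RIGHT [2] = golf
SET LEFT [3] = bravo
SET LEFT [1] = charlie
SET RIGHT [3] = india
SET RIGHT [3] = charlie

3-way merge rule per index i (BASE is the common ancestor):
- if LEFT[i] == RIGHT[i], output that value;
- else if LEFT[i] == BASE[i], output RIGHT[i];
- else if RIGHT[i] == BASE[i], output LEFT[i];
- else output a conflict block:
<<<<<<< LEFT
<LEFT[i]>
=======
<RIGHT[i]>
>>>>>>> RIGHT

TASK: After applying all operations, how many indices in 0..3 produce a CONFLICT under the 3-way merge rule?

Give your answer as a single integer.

Answer: 2

Derivation:
Final LEFT:  [delta, charlie, foxtrot, bravo]
Final RIGHT: [foxtrot, charlie, golf, charlie]
i=0: BASE=bravo L=delta R=foxtrot all differ -> CONFLICT
i=1: L=charlie R=charlie -> agree -> charlie
i=2: L=foxtrot=BASE, R=golf -> take RIGHT -> golf
i=3: BASE=echo L=bravo R=charlie all differ -> CONFLICT
Conflict count: 2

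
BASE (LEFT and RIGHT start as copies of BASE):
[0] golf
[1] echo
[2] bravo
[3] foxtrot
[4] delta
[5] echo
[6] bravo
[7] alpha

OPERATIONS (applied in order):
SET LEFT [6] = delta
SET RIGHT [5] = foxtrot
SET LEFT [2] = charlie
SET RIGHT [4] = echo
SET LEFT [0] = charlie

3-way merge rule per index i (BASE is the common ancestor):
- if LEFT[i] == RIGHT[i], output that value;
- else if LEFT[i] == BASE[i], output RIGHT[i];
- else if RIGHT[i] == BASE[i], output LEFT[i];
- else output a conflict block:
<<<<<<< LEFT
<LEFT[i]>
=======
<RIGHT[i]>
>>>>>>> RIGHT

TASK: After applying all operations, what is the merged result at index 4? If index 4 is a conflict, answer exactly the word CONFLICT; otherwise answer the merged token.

Final LEFT:  [charlie, echo, charlie, foxtrot, delta, echo, delta, alpha]
Final RIGHT: [golf, echo, bravo, foxtrot, echo, foxtrot, bravo, alpha]
i=0: L=charlie, R=golf=BASE -> take LEFT -> charlie
i=1: L=echo R=echo -> agree -> echo
i=2: L=charlie, R=bravo=BASE -> take LEFT -> charlie
i=3: L=foxtrot R=foxtrot -> agree -> foxtrot
i=4: L=delta=BASE, R=echo -> take RIGHT -> echo
i=5: L=echo=BASE, R=foxtrot -> take RIGHT -> foxtrot
i=6: L=delta, R=bravo=BASE -> take LEFT -> delta
i=7: L=alpha R=alpha -> agree -> alpha
Index 4 -> echo

Answer: echo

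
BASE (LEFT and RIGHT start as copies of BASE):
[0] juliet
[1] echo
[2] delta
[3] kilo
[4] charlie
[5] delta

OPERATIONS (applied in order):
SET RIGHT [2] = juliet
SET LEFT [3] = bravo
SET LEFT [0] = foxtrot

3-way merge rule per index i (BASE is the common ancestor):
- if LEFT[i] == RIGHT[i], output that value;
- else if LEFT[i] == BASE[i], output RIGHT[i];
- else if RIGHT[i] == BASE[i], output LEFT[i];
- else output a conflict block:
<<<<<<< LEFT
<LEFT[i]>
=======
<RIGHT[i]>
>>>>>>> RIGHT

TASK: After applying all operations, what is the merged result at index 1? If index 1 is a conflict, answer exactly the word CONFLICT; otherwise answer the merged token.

Answer: echo

Derivation:
Final LEFT:  [foxtrot, echo, delta, bravo, charlie, delta]
Final RIGHT: [juliet, echo, juliet, kilo, charlie, delta]
i=0: L=foxtrot, R=juliet=BASE -> take LEFT -> foxtrot
i=1: L=echo R=echo -> agree -> echo
i=2: L=delta=BASE, R=juliet -> take RIGHT -> juliet
i=3: L=bravo, R=kilo=BASE -> take LEFT -> bravo
i=4: L=charlie R=charlie -> agree -> charlie
i=5: L=delta R=delta -> agree -> delta
Index 1 -> echo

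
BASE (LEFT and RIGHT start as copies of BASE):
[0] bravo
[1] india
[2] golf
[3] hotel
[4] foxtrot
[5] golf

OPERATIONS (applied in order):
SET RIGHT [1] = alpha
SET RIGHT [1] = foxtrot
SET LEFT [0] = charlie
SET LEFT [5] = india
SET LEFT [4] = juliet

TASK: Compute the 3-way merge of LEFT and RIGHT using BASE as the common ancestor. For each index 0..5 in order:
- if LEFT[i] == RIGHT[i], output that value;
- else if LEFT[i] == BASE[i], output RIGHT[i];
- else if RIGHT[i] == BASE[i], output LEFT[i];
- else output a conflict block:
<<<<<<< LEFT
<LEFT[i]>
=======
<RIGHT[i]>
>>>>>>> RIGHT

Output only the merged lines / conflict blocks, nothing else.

Final LEFT:  [charlie, india, golf, hotel, juliet, india]
Final RIGHT: [bravo, foxtrot, golf, hotel, foxtrot, golf]
i=0: L=charlie, R=bravo=BASE -> take LEFT -> charlie
i=1: L=india=BASE, R=foxtrot -> take RIGHT -> foxtrot
i=2: L=golf R=golf -> agree -> golf
i=3: L=hotel R=hotel -> agree -> hotel
i=4: L=juliet, R=foxtrot=BASE -> take LEFT -> juliet
i=5: L=india, R=golf=BASE -> take LEFT -> india

Answer: charlie
foxtrot
golf
hotel
juliet
india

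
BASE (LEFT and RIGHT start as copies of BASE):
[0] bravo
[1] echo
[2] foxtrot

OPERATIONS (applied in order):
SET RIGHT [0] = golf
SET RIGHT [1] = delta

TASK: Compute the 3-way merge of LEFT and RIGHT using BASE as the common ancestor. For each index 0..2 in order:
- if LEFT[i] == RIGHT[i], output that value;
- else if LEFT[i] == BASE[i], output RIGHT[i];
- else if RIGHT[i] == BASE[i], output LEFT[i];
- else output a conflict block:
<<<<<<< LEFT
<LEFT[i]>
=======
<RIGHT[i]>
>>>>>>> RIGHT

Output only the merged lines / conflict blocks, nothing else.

Final LEFT:  [bravo, echo, foxtrot]
Final RIGHT: [golf, delta, foxtrot]
i=0: L=bravo=BASE, R=golf -> take RIGHT -> golf
i=1: L=echo=BASE, R=delta -> take RIGHT -> delta
i=2: L=foxtrot R=foxtrot -> agree -> foxtrot

Answer: golf
delta
foxtrot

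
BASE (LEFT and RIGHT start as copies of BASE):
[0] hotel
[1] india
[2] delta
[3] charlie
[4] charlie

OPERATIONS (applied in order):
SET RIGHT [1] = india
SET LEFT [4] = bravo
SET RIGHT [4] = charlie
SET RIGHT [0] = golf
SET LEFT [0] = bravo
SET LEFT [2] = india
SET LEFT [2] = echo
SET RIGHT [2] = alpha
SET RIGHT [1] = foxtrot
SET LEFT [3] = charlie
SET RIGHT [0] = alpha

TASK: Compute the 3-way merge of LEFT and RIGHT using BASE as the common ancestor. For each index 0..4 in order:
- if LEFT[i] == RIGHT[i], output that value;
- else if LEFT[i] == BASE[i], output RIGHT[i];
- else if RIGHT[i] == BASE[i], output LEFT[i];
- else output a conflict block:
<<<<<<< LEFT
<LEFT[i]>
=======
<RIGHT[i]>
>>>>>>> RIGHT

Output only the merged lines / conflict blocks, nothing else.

Final LEFT:  [bravo, india, echo, charlie, bravo]
Final RIGHT: [alpha, foxtrot, alpha, charlie, charlie]
i=0: BASE=hotel L=bravo R=alpha all differ -> CONFLICT
i=1: L=india=BASE, R=foxtrot -> take RIGHT -> foxtrot
i=2: BASE=delta L=echo R=alpha all differ -> CONFLICT
i=3: L=charlie R=charlie -> agree -> charlie
i=4: L=bravo, R=charlie=BASE -> take LEFT -> bravo

Answer: <<<<<<< LEFT
bravo
=======
alpha
>>>>>>> RIGHT
foxtrot
<<<<<<< LEFT
echo
=======
alpha
>>>>>>> RIGHT
charlie
bravo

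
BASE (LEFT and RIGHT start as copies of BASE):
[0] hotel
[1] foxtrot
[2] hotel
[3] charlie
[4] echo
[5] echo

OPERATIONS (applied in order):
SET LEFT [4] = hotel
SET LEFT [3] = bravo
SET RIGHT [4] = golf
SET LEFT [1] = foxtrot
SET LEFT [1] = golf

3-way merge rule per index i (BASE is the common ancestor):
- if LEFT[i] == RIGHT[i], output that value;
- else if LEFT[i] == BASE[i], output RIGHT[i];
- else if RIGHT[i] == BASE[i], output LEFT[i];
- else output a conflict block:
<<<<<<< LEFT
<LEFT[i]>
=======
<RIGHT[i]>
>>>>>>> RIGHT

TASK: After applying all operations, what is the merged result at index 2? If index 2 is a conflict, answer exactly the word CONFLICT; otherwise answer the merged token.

Answer: hotel

Derivation:
Final LEFT:  [hotel, golf, hotel, bravo, hotel, echo]
Final RIGHT: [hotel, foxtrot, hotel, charlie, golf, echo]
i=0: L=hotel R=hotel -> agree -> hotel
i=1: L=golf, R=foxtrot=BASE -> take LEFT -> golf
i=2: L=hotel R=hotel -> agree -> hotel
i=3: L=bravo, R=charlie=BASE -> take LEFT -> bravo
i=4: BASE=echo L=hotel R=golf all differ -> CONFLICT
i=5: L=echo R=echo -> agree -> echo
Index 2 -> hotel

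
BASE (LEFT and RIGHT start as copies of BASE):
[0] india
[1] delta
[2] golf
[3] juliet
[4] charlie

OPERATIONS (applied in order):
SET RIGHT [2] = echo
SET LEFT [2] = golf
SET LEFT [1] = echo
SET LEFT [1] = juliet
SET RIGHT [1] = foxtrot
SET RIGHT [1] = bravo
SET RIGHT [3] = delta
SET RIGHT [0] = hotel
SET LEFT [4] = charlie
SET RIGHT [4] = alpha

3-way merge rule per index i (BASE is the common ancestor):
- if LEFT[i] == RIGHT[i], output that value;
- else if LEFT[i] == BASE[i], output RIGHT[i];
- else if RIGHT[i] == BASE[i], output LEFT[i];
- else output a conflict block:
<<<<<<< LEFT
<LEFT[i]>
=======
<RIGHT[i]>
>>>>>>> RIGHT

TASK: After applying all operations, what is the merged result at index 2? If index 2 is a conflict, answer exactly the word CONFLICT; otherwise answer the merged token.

Answer: echo

Derivation:
Final LEFT:  [india, juliet, golf, juliet, charlie]
Final RIGHT: [hotel, bravo, echo, delta, alpha]
i=0: L=india=BASE, R=hotel -> take RIGHT -> hotel
i=1: BASE=delta L=juliet R=bravo all differ -> CONFLICT
i=2: L=golf=BASE, R=echo -> take RIGHT -> echo
i=3: L=juliet=BASE, R=delta -> take RIGHT -> delta
i=4: L=charlie=BASE, R=alpha -> take RIGHT -> alpha
Index 2 -> echo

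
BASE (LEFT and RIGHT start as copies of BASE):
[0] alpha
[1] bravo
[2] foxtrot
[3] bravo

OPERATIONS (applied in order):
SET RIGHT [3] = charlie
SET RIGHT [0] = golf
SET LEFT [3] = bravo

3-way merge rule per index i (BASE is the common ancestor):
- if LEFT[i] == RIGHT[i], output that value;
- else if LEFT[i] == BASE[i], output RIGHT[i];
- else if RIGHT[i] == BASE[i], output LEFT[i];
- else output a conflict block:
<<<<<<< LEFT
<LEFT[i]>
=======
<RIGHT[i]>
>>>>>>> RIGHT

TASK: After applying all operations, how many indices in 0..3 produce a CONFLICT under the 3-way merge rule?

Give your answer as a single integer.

Final LEFT:  [alpha, bravo, foxtrot, bravo]
Final RIGHT: [golf, bravo, foxtrot, charlie]
i=0: L=alpha=BASE, R=golf -> take RIGHT -> golf
i=1: L=bravo R=bravo -> agree -> bravo
i=2: L=foxtrot R=foxtrot -> agree -> foxtrot
i=3: L=bravo=BASE, R=charlie -> take RIGHT -> charlie
Conflict count: 0

Answer: 0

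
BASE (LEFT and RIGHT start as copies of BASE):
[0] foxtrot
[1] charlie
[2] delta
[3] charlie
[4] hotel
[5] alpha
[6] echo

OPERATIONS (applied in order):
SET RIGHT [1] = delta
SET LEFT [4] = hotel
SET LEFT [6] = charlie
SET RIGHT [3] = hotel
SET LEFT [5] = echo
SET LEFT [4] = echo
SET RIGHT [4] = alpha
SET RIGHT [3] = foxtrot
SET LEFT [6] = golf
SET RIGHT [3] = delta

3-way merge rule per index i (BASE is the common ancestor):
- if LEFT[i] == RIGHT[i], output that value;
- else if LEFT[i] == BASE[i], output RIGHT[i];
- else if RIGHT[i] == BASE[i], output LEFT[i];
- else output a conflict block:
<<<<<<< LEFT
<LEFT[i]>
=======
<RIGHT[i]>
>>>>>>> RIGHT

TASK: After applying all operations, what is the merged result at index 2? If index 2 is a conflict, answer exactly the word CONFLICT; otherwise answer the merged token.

Answer: delta

Derivation:
Final LEFT:  [foxtrot, charlie, delta, charlie, echo, echo, golf]
Final RIGHT: [foxtrot, delta, delta, delta, alpha, alpha, echo]
i=0: L=foxtrot R=foxtrot -> agree -> foxtrot
i=1: L=charlie=BASE, R=delta -> take RIGHT -> delta
i=2: L=delta R=delta -> agree -> delta
i=3: L=charlie=BASE, R=delta -> take RIGHT -> delta
i=4: BASE=hotel L=echo R=alpha all differ -> CONFLICT
i=5: L=echo, R=alpha=BASE -> take LEFT -> echo
i=6: L=golf, R=echo=BASE -> take LEFT -> golf
Index 2 -> delta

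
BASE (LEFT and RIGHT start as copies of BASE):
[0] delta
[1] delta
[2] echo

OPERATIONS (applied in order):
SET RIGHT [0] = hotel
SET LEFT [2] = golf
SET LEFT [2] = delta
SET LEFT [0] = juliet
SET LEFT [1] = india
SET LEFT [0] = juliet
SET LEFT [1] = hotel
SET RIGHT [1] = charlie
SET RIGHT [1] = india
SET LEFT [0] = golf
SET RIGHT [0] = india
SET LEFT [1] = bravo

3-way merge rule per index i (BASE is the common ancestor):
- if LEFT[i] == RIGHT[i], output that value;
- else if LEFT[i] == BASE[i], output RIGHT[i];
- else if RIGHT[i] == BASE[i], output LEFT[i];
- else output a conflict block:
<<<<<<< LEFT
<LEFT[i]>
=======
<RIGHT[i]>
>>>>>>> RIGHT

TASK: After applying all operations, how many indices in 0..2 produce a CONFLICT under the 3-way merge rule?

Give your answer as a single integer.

Answer: 2

Derivation:
Final LEFT:  [golf, bravo, delta]
Final RIGHT: [india, india, echo]
i=0: BASE=delta L=golf R=india all differ -> CONFLICT
i=1: BASE=delta L=bravo R=india all differ -> CONFLICT
i=2: L=delta, R=echo=BASE -> take LEFT -> delta
Conflict count: 2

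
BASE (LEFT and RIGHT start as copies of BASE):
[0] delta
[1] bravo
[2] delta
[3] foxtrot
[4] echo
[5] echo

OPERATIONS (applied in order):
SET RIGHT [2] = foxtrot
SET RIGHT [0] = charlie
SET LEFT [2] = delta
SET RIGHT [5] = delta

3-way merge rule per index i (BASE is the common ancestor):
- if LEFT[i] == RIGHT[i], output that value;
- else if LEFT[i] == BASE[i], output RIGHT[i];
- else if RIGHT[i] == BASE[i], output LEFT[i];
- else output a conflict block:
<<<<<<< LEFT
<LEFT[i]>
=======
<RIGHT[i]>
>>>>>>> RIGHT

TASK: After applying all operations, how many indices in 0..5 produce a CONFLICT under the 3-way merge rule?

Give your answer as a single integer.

Final LEFT:  [delta, bravo, delta, foxtrot, echo, echo]
Final RIGHT: [charlie, bravo, foxtrot, foxtrot, echo, delta]
i=0: L=delta=BASE, R=charlie -> take RIGHT -> charlie
i=1: L=bravo R=bravo -> agree -> bravo
i=2: L=delta=BASE, R=foxtrot -> take RIGHT -> foxtrot
i=3: L=foxtrot R=foxtrot -> agree -> foxtrot
i=4: L=echo R=echo -> agree -> echo
i=5: L=echo=BASE, R=delta -> take RIGHT -> delta
Conflict count: 0

Answer: 0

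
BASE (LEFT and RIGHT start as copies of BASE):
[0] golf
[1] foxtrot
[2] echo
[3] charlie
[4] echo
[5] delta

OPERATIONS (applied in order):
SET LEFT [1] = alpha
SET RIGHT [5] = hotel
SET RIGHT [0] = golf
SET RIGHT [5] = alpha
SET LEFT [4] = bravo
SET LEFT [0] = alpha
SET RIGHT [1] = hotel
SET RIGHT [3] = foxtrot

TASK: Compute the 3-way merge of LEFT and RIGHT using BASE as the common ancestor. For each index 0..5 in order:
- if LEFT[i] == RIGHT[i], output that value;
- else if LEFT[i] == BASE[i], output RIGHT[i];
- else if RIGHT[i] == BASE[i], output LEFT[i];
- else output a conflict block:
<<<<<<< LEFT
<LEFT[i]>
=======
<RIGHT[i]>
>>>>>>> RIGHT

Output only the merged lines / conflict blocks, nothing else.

Answer: alpha
<<<<<<< LEFT
alpha
=======
hotel
>>>>>>> RIGHT
echo
foxtrot
bravo
alpha

Derivation:
Final LEFT:  [alpha, alpha, echo, charlie, bravo, delta]
Final RIGHT: [golf, hotel, echo, foxtrot, echo, alpha]
i=0: L=alpha, R=golf=BASE -> take LEFT -> alpha
i=1: BASE=foxtrot L=alpha R=hotel all differ -> CONFLICT
i=2: L=echo R=echo -> agree -> echo
i=3: L=charlie=BASE, R=foxtrot -> take RIGHT -> foxtrot
i=4: L=bravo, R=echo=BASE -> take LEFT -> bravo
i=5: L=delta=BASE, R=alpha -> take RIGHT -> alpha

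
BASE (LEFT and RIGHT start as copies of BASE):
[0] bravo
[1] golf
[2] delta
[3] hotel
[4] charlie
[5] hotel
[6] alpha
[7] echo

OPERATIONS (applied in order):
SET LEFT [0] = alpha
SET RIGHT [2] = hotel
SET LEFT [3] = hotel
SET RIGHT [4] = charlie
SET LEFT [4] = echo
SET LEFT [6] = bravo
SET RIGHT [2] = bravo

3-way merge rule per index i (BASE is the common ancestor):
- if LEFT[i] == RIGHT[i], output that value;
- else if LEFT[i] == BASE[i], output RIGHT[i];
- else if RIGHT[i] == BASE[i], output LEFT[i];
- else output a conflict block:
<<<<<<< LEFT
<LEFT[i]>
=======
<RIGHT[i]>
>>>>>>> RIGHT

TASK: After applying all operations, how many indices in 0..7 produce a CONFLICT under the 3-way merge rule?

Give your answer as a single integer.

Answer: 0

Derivation:
Final LEFT:  [alpha, golf, delta, hotel, echo, hotel, bravo, echo]
Final RIGHT: [bravo, golf, bravo, hotel, charlie, hotel, alpha, echo]
i=0: L=alpha, R=bravo=BASE -> take LEFT -> alpha
i=1: L=golf R=golf -> agree -> golf
i=2: L=delta=BASE, R=bravo -> take RIGHT -> bravo
i=3: L=hotel R=hotel -> agree -> hotel
i=4: L=echo, R=charlie=BASE -> take LEFT -> echo
i=5: L=hotel R=hotel -> agree -> hotel
i=6: L=bravo, R=alpha=BASE -> take LEFT -> bravo
i=7: L=echo R=echo -> agree -> echo
Conflict count: 0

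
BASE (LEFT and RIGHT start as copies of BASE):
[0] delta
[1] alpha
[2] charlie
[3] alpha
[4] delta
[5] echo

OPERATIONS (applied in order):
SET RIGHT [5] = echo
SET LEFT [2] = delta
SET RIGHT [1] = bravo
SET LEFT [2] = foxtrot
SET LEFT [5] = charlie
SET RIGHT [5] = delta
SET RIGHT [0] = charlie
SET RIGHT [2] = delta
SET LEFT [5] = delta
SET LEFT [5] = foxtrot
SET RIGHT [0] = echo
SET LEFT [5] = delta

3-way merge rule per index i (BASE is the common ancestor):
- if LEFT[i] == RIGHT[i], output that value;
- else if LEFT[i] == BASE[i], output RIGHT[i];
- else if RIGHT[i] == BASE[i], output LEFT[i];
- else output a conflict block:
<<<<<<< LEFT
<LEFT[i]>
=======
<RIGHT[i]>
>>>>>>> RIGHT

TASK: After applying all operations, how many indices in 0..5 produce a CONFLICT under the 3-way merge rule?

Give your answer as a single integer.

Final LEFT:  [delta, alpha, foxtrot, alpha, delta, delta]
Final RIGHT: [echo, bravo, delta, alpha, delta, delta]
i=0: L=delta=BASE, R=echo -> take RIGHT -> echo
i=1: L=alpha=BASE, R=bravo -> take RIGHT -> bravo
i=2: BASE=charlie L=foxtrot R=delta all differ -> CONFLICT
i=3: L=alpha R=alpha -> agree -> alpha
i=4: L=delta R=delta -> agree -> delta
i=5: L=delta R=delta -> agree -> delta
Conflict count: 1

Answer: 1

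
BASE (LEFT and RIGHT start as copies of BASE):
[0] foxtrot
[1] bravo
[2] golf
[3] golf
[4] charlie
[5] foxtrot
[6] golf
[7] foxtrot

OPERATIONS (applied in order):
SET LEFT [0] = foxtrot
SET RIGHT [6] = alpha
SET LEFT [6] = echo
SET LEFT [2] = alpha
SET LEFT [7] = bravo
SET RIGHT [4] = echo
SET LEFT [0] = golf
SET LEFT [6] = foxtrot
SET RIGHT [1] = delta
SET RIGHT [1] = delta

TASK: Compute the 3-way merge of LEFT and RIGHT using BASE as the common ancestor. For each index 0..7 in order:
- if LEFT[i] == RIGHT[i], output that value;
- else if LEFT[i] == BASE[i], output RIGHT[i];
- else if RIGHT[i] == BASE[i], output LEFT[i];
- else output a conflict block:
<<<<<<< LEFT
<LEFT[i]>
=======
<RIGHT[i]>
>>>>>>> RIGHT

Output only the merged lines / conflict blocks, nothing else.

Answer: golf
delta
alpha
golf
echo
foxtrot
<<<<<<< LEFT
foxtrot
=======
alpha
>>>>>>> RIGHT
bravo

Derivation:
Final LEFT:  [golf, bravo, alpha, golf, charlie, foxtrot, foxtrot, bravo]
Final RIGHT: [foxtrot, delta, golf, golf, echo, foxtrot, alpha, foxtrot]
i=0: L=golf, R=foxtrot=BASE -> take LEFT -> golf
i=1: L=bravo=BASE, R=delta -> take RIGHT -> delta
i=2: L=alpha, R=golf=BASE -> take LEFT -> alpha
i=3: L=golf R=golf -> agree -> golf
i=4: L=charlie=BASE, R=echo -> take RIGHT -> echo
i=5: L=foxtrot R=foxtrot -> agree -> foxtrot
i=6: BASE=golf L=foxtrot R=alpha all differ -> CONFLICT
i=7: L=bravo, R=foxtrot=BASE -> take LEFT -> bravo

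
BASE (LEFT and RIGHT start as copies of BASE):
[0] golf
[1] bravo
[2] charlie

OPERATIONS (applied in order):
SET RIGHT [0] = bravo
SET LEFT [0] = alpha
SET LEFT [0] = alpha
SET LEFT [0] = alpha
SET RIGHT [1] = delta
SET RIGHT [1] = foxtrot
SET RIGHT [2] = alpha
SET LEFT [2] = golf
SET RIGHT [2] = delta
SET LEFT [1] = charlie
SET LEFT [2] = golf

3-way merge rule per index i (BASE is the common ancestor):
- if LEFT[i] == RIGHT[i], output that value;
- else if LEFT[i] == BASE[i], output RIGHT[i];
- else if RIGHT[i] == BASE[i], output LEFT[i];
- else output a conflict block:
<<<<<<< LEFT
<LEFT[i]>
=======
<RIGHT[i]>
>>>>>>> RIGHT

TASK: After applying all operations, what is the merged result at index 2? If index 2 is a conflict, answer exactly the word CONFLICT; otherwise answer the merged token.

Final LEFT:  [alpha, charlie, golf]
Final RIGHT: [bravo, foxtrot, delta]
i=0: BASE=golf L=alpha R=bravo all differ -> CONFLICT
i=1: BASE=bravo L=charlie R=foxtrot all differ -> CONFLICT
i=2: BASE=charlie L=golf R=delta all differ -> CONFLICT
Index 2 -> CONFLICT

Answer: CONFLICT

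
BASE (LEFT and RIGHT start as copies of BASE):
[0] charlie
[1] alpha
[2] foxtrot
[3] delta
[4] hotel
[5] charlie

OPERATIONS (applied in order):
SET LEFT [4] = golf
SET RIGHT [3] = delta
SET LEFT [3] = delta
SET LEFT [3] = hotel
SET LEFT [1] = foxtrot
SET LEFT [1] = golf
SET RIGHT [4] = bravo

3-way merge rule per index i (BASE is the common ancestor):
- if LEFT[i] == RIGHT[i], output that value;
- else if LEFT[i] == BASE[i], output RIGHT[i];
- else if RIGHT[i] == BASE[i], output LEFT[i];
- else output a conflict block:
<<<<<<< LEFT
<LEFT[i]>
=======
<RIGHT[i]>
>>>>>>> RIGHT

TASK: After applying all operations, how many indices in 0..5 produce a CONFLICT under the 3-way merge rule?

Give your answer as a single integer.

Answer: 1

Derivation:
Final LEFT:  [charlie, golf, foxtrot, hotel, golf, charlie]
Final RIGHT: [charlie, alpha, foxtrot, delta, bravo, charlie]
i=0: L=charlie R=charlie -> agree -> charlie
i=1: L=golf, R=alpha=BASE -> take LEFT -> golf
i=2: L=foxtrot R=foxtrot -> agree -> foxtrot
i=3: L=hotel, R=delta=BASE -> take LEFT -> hotel
i=4: BASE=hotel L=golf R=bravo all differ -> CONFLICT
i=5: L=charlie R=charlie -> agree -> charlie
Conflict count: 1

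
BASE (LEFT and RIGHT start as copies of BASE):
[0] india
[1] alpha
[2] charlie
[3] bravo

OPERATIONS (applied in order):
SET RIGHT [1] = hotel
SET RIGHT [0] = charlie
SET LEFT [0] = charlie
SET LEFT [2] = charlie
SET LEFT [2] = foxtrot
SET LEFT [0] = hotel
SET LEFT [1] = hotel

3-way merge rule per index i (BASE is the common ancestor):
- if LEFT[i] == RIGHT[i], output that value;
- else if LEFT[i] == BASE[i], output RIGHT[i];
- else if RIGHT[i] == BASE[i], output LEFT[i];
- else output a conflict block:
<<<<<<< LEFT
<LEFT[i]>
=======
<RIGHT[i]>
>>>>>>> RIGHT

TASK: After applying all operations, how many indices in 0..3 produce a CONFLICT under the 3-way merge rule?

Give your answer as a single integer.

Answer: 1

Derivation:
Final LEFT:  [hotel, hotel, foxtrot, bravo]
Final RIGHT: [charlie, hotel, charlie, bravo]
i=0: BASE=india L=hotel R=charlie all differ -> CONFLICT
i=1: L=hotel R=hotel -> agree -> hotel
i=2: L=foxtrot, R=charlie=BASE -> take LEFT -> foxtrot
i=3: L=bravo R=bravo -> agree -> bravo
Conflict count: 1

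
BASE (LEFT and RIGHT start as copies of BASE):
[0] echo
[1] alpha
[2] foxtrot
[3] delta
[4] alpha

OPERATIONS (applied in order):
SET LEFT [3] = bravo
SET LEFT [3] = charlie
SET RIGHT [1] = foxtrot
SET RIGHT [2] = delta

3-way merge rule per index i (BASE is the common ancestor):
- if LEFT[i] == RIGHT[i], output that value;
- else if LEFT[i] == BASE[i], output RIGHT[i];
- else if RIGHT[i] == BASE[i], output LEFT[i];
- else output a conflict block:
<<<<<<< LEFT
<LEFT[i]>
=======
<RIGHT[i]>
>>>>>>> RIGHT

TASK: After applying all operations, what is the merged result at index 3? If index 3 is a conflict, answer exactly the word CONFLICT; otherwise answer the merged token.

Final LEFT:  [echo, alpha, foxtrot, charlie, alpha]
Final RIGHT: [echo, foxtrot, delta, delta, alpha]
i=0: L=echo R=echo -> agree -> echo
i=1: L=alpha=BASE, R=foxtrot -> take RIGHT -> foxtrot
i=2: L=foxtrot=BASE, R=delta -> take RIGHT -> delta
i=3: L=charlie, R=delta=BASE -> take LEFT -> charlie
i=4: L=alpha R=alpha -> agree -> alpha
Index 3 -> charlie

Answer: charlie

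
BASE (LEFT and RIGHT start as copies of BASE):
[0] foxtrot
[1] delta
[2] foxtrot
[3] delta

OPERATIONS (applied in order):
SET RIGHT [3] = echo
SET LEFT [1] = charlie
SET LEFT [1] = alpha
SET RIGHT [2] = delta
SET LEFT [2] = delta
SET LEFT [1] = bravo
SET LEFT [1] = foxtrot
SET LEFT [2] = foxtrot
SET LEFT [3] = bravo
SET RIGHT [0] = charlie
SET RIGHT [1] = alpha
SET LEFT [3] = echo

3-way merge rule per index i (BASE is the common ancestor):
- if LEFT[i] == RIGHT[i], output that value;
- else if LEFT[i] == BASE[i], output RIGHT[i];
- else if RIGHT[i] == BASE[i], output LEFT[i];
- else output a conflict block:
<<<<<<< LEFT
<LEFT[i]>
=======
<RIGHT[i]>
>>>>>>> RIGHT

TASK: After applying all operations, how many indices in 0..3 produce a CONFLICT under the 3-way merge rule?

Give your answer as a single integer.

Answer: 1

Derivation:
Final LEFT:  [foxtrot, foxtrot, foxtrot, echo]
Final RIGHT: [charlie, alpha, delta, echo]
i=0: L=foxtrot=BASE, R=charlie -> take RIGHT -> charlie
i=1: BASE=delta L=foxtrot R=alpha all differ -> CONFLICT
i=2: L=foxtrot=BASE, R=delta -> take RIGHT -> delta
i=3: L=echo R=echo -> agree -> echo
Conflict count: 1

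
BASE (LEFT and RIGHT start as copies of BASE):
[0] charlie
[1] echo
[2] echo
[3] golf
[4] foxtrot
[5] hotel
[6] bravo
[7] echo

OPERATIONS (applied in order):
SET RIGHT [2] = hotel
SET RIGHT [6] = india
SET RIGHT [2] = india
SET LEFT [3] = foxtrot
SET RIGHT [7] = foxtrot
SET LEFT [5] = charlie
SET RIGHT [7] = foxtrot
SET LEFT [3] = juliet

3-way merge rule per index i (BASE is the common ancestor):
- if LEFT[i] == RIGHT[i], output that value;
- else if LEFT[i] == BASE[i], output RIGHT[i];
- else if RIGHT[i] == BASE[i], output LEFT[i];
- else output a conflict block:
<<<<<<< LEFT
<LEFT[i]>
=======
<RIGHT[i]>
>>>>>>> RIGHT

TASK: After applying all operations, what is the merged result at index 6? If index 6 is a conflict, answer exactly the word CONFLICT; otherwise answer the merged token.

Final LEFT:  [charlie, echo, echo, juliet, foxtrot, charlie, bravo, echo]
Final RIGHT: [charlie, echo, india, golf, foxtrot, hotel, india, foxtrot]
i=0: L=charlie R=charlie -> agree -> charlie
i=1: L=echo R=echo -> agree -> echo
i=2: L=echo=BASE, R=india -> take RIGHT -> india
i=3: L=juliet, R=golf=BASE -> take LEFT -> juliet
i=4: L=foxtrot R=foxtrot -> agree -> foxtrot
i=5: L=charlie, R=hotel=BASE -> take LEFT -> charlie
i=6: L=bravo=BASE, R=india -> take RIGHT -> india
i=7: L=echo=BASE, R=foxtrot -> take RIGHT -> foxtrot
Index 6 -> india

Answer: india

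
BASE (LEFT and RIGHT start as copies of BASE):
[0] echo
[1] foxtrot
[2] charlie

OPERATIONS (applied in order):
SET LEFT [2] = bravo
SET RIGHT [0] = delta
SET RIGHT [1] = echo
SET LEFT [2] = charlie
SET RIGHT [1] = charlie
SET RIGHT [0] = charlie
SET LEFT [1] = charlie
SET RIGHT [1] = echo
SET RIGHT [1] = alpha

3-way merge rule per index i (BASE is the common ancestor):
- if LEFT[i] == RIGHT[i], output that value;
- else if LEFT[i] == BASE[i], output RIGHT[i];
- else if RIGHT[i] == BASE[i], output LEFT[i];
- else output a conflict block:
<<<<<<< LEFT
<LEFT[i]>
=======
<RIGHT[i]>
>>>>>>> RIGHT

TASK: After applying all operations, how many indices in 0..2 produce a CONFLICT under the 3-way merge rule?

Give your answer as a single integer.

Answer: 1

Derivation:
Final LEFT:  [echo, charlie, charlie]
Final RIGHT: [charlie, alpha, charlie]
i=0: L=echo=BASE, R=charlie -> take RIGHT -> charlie
i=1: BASE=foxtrot L=charlie R=alpha all differ -> CONFLICT
i=2: L=charlie R=charlie -> agree -> charlie
Conflict count: 1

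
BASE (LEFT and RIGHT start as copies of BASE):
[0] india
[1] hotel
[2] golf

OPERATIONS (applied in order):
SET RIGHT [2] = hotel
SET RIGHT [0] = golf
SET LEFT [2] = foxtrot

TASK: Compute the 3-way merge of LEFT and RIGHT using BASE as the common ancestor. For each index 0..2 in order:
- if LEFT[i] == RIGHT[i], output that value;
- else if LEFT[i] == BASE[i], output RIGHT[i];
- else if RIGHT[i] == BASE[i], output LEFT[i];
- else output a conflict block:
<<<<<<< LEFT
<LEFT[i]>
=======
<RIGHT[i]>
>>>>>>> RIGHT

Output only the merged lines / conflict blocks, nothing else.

Answer: golf
hotel
<<<<<<< LEFT
foxtrot
=======
hotel
>>>>>>> RIGHT

Derivation:
Final LEFT:  [india, hotel, foxtrot]
Final RIGHT: [golf, hotel, hotel]
i=0: L=india=BASE, R=golf -> take RIGHT -> golf
i=1: L=hotel R=hotel -> agree -> hotel
i=2: BASE=golf L=foxtrot R=hotel all differ -> CONFLICT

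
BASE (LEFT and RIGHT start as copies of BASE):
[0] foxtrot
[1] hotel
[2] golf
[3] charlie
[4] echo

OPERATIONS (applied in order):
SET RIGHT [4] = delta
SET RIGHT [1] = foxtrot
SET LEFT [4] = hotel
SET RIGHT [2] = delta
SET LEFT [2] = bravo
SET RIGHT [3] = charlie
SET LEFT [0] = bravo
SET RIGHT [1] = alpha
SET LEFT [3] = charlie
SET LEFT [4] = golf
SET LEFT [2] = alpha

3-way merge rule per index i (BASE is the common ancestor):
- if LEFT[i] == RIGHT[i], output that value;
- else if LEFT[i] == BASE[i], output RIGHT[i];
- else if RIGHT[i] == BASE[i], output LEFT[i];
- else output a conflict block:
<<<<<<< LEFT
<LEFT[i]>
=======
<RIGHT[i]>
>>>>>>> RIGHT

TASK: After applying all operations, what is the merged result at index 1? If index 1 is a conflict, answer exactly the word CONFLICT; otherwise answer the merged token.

Answer: alpha

Derivation:
Final LEFT:  [bravo, hotel, alpha, charlie, golf]
Final RIGHT: [foxtrot, alpha, delta, charlie, delta]
i=0: L=bravo, R=foxtrot=BASE -> take LEFT -> bravo
i=1: L=hotel=BASE, R=alpha -> take RIGHT -> alpha
i=2: BASE=golf L=alpha R=delta all differ -> CONFLICT
i=3: L=charlie R=charlie -> agree -> charlie
i=4: BASE=echo L=golf R=delta all differ -> CONFLICT
Index 1 -> alpha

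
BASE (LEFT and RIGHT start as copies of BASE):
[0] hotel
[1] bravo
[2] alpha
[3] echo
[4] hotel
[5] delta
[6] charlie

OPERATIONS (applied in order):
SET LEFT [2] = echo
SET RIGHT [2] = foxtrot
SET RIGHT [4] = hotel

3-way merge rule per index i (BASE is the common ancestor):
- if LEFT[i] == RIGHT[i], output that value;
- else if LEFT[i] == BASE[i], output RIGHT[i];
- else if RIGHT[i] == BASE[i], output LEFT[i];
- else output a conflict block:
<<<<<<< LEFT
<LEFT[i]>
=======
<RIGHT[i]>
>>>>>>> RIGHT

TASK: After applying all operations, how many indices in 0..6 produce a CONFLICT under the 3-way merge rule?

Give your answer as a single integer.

Final LEFT:  [hotel, bravo, echo, echo, hotel, delta, charlie]
Final RIGHT: [hotel, bravo, foxtrot, echo, hotel, delta, charlie]
i=0: L=hotel R=hotel -> agree -> hotel
i=1: L=bravo R=bravo -> agree -> bravo
i=2: BASE=alpha L=echo R=foxtrot all differ -> CONFLICT
i=3: L=echo R=echo -> agree -> echo
i=4: L=hotel R=hotel -> agree -> hotel
i=5: L=delta R=delta -> agree -> delta
i=6: L=charlie R=charlie -> agree -> charlie
Conflict count: 1

Answer: 1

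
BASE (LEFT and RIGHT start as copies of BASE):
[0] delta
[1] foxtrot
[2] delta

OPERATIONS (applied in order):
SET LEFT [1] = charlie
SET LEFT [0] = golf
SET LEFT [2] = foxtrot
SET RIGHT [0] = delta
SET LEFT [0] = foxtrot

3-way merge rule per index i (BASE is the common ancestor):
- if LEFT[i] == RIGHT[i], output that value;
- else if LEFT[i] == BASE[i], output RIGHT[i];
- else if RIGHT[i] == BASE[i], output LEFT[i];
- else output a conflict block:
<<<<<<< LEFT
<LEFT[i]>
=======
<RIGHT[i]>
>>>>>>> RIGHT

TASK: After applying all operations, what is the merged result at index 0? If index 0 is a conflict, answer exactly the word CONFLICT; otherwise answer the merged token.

Final LEFT:  [foxtrot, charlie, foxtrot]
Final RIGHT: [delta, foxtrot, delta]
i=0: L=foxtrot, R=delta=BASE -> take LEFT -> foxtrot
i=1: L=charlie, R=foxtrot=BASE -> take LEFT -> charlie
i=2: L=foxtrot, R=delta=BASE -> take LEFT -> foxtrot
Index 0 -> foxtrot

Answer: foxtrot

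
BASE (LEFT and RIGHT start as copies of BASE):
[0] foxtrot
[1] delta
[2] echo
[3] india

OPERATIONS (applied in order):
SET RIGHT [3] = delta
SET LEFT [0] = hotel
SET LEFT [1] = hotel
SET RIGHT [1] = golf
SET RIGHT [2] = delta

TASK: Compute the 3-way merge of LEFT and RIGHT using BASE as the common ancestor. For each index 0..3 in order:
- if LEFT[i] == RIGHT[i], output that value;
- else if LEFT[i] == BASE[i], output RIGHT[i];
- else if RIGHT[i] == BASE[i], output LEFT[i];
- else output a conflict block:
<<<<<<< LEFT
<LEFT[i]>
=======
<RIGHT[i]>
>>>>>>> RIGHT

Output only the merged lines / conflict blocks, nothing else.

Answer: hotel
<<<<<<< LEFT
hotel
=======
golf
>>>>>>> RIGHT
delta
delta

Derivation:
Final LEFT:  [hotel, hotel, echo, india]
Final RIGHT: [foxtrot, golf, delta, delta]
i=0: L=hotel, R=foxtrot=BASE -> take LEFT -> hotel
i=1: BASE=delta L=hotel R=golf all differ -> CONFLICT
i=2: L=echo=BASE, R=delta -> take RIGHT -> delta
i=3: L=india=BASE, R=delta -> take RIGHT -> delta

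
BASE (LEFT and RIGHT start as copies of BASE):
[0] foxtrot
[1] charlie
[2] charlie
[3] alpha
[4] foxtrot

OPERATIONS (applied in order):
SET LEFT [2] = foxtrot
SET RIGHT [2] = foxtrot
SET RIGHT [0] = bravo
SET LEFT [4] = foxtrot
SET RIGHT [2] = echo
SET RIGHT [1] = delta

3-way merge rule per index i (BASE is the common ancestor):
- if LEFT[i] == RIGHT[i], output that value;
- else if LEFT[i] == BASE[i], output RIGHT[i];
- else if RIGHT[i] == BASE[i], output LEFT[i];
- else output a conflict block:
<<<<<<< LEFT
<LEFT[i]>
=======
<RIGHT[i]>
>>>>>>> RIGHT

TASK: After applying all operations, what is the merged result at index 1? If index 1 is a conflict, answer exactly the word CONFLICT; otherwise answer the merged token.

Answer: delta

Derivation:
Final LEFT:  [foxtrot, charlie, foxtrot, alpha, foxtrot]
Final RIGHT: [bravo, delta, echo, alpha, foxtrot]
i=0: L=foxtrot=BASE, R=bravo -> take RIGHT -> bravo
i=1: L=charlie=BASE, R=delta -> take RIGHT -> delta
i=2: BASE=charlie L=foxtrot R=echo all differ -> CONFLICT
i=3: L=alpha R=alpha -> agree -> alpha
i=4: L=foxtrot R=foxtrot -> agree -> foxtrot
Index 1 -> delta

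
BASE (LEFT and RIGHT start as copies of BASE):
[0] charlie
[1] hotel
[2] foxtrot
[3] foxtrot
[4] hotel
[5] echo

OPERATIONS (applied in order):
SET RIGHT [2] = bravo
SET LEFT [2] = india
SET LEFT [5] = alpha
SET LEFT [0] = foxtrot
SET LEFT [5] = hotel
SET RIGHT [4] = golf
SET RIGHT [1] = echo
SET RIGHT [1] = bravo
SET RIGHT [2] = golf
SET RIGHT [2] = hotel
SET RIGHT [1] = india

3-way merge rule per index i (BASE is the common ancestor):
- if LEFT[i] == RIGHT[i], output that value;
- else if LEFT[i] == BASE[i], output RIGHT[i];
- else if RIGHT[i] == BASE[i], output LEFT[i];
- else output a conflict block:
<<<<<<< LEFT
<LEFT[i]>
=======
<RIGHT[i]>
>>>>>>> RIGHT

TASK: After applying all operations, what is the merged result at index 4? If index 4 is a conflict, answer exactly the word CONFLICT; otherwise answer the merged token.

Answer: golf

Derivation:
Final LEFT:  [foxtrot, hotel, india, foxtrot, hotel, hotel]
Final RIGHT: [charlie, india, hotel, foxtrot, golf, echo]
i=0: L=foxtrot, R=charlie=BASE -> take LEFT -> foxtrot
i=1: L=hotel=BASE, R=india -> take RIGHT -> india
i=2: BASE=foxtrot L=india R=hotel all differ -> CONFLICT
i=3: L=foxtrot R=foxtrot -> agree -> foxtrot
i=4: L=hotel=BASE, R=golf -> take RIGHT -> golf
i=5: L=hotel, R=echo=BASE -> take LEFT -> hotel
Index 4 -> golf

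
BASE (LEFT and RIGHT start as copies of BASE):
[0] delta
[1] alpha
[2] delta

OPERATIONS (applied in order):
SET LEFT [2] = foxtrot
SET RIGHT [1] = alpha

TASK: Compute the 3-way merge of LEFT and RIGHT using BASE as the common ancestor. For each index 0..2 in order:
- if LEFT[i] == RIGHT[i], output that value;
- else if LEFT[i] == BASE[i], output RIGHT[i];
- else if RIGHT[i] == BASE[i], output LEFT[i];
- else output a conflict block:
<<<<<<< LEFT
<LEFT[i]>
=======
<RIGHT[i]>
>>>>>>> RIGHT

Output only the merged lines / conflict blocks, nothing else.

Answer: delta
alpha
foxtrot

Derivation:
Final LEFT:  [delta, alpha, foxtrot]
Final RIGHT: [delta, alpha, delta]
i=0: L=delta R=delta -> agree -> delta
i=1: L=alpha R=alpha -> agree -> alpha
i=2: L=foxtrot, R=delta=BASE -> take LEFT -> foxtrot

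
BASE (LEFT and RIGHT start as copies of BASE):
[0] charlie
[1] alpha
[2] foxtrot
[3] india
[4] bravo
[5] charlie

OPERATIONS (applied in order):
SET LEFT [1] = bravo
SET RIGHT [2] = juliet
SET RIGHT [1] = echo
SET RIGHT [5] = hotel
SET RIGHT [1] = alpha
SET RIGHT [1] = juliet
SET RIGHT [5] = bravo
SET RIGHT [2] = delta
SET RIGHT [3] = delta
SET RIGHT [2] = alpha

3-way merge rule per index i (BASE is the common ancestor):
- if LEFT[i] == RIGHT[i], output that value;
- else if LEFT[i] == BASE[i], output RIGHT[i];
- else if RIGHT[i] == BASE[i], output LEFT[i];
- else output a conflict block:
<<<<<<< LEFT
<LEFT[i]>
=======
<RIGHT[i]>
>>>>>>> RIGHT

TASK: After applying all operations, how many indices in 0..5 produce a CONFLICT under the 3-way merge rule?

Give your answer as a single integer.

Answer: 1

Derivation:
Final LEFT:  [charlie, bravo, foxtrot, india, bravo, charlie]
Final RIGHT: [charlie, juliet, alpha, delta, bravo, bravo]
i=0: L=charlie R=charlie -> agree -> charlie
i=1: BASE=alpha L=bravo R=juliet all differ -> CONFLICT
i=2: L=foxtrot=BASE, R=alpha -> take RIGHT -> alpha
i=3: L=india=BASE, R=delta -> take RIGHT -> delta
i=4: L=bravo R=bravo -> agree -> bravo
i=5: L=charlie=BASE, R=bravo -> take RIGHT -> bravo
Conflict count: 1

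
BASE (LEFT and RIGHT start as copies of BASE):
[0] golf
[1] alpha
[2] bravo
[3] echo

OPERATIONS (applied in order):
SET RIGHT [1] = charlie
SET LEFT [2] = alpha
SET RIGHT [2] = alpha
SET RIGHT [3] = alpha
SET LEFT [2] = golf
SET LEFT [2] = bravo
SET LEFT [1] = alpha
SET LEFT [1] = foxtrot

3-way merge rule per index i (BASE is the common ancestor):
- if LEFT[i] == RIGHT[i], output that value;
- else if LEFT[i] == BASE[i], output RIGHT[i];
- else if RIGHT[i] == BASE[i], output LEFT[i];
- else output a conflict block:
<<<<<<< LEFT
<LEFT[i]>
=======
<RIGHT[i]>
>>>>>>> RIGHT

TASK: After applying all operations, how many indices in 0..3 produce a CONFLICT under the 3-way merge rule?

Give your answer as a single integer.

Final LEFT:  [golf, foxtrot, bravo, echo]
Final RIGHT: [golf, charlie, alpha, alpha]
i=0: L=golf R=golf -> agree -> golf
i=1: BASE=alpha L=foxtrot R=charlie all differ -> CONFLICT
i=2: L=bravo=BASE, R=alpha -> take RIGHT -> alpha
i=3: L=echo=BASE, R=alpha -> take RIGHT -> alpha
Conflict count: 1

Answer: 1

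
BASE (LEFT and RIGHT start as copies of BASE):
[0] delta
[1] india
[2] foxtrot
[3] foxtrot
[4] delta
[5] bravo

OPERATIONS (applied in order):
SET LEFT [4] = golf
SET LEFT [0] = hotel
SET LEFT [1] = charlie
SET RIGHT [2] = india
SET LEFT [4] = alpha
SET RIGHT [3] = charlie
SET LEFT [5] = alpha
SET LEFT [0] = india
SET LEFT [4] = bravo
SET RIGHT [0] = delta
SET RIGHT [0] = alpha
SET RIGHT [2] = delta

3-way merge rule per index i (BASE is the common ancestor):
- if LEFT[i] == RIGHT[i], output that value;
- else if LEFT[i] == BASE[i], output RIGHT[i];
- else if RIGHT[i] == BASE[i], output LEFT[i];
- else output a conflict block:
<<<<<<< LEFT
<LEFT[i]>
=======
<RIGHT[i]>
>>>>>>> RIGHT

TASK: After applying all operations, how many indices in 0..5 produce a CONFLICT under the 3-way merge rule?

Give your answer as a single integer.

Answer: 1

Derivation:
Final LEFT:  [india, charlie, foxtrot, foxtrot, bravo, alpha]
Final RIGHT: [alpha, india, delta, charlie, delta, bravo]
i=0: BASE=delta L=india R=alpha all differ -> CONFLICT
i=1: L=charlie, R=india=BASE -> take LEFT -> charlie
i=2: L=foxtrot=BASE, R=delta -> take RIGHT -> delta
i=3: L=foxtrot=BASE, R=charlie -> take RIGHT -> charlie
i=4: L=bravo, R=delta=BASE -> take LEFT -> bravo
i=5: L=alpha, R=bravo=BASE -> take LEFT -> alpha
Conflict count: 1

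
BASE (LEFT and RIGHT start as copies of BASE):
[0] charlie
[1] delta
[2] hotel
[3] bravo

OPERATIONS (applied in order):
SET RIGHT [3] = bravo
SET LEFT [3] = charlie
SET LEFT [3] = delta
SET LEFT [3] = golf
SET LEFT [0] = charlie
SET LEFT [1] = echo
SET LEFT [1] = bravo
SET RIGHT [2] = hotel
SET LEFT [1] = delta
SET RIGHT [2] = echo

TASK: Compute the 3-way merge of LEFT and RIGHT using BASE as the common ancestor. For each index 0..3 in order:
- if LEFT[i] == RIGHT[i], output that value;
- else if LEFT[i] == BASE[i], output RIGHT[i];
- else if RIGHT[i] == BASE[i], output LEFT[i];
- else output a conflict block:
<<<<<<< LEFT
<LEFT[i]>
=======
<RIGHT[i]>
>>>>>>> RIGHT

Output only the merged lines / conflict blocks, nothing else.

Answer: charlie
delta
echo
golf

Derivation:
Final LEFT:  [charlie, delta, hotel, golf]
Final RIGHT: [charlie, delta, echo, bravo]
i=0: L=charlie R=charlie -> agree -> charlie
i=1: L=delta R=delta -> agree -> delta
i=2: L=hotel=BASE, R=echo -> take RIGHT -> echo
i=3: L=golf, R=bravo=BASE -> take LEFT -> golf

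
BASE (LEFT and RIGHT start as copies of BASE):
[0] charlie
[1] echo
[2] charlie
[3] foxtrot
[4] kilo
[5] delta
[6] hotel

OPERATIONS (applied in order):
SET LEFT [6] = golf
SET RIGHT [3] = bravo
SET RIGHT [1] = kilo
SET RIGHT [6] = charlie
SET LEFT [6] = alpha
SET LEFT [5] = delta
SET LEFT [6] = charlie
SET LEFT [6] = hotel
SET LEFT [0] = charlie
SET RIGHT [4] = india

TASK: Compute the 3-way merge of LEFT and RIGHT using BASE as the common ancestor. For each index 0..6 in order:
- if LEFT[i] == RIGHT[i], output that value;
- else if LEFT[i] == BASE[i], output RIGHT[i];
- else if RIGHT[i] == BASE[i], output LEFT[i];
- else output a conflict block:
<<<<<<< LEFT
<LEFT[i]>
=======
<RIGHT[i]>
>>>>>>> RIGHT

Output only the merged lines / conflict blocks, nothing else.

Final LEFT:  [charlie, echo, charlie, foxtrot, kilo, delta, hotel]
Final RIGHT: [charlie, kilo, charlie, bravo, india, delta, charlie]
i=0: L=charlie R=charlie -> agree -> charlie
i=1: L=echo=BASE, R=kilo -> take RIGHT -> kilo
i=2: L=charlie R=charlie -> agree -> charlie
i=3: L=foxtrot=BASE, R=bravo -> take RIGHT -> bravo
i=4: L=kilo=BASE, R=india -> take RIGHT -> india
i=5: L=delta R=delta -> agree -> delta
i=6: L=hotel=BASE, R=charlie -> take RIGHT -> charlie

Answer: charlie
kilo
charlie
bravo
india
delta
charlie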